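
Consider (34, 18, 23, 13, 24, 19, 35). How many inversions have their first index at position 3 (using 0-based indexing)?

0 such elements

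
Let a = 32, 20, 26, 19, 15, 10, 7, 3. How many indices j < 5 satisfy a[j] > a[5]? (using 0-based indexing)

The element at index 5 is 10.
Elements before it: 32, 20, 26, 19, 15
Those larger than 10: 32, 20, 26, 19, 15

5 such elements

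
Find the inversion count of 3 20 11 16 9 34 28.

Inversion pairs (indices are 1-based):
(2,3): 20 > 11
(2,4): 20 > 16
(2,5): 20 > 9
(3,5): 11 > 9
(4,5): 16 > 9
(6,7): 34 > 28
That's 6 pairs.

6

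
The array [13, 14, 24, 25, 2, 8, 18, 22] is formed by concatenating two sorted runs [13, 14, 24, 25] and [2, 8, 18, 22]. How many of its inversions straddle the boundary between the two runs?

12

Count, for every r in R, how many entries of L exceed r:
r = 2: 13, 14, 24, 25 → 4
r = 8: 13, 14, 24, 25 → 4
r = 18: 24, 25 → 2
r = 22: 24, 25 → 2
Cross-inversions: 4 + 4 + 2 + 2 = 12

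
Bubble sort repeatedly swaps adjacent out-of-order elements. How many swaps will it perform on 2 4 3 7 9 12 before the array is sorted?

Minimum adjacent swaps = number of inversions (each swap of adjacent out-of-order elements removes one inversion and no swap can remove more).
Count inversions — for each element, later elements that are smaller:
2: none → 0
4: 3 → 1
3: none → 0
7: none → 0
9: none → 0
12: none → 0
Total inversions: 0 + 1 + 0 + 0 + 0 + 0 = 1

Adjacent swaps: 1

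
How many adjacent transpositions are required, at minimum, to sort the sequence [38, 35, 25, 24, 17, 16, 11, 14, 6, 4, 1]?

54 swaps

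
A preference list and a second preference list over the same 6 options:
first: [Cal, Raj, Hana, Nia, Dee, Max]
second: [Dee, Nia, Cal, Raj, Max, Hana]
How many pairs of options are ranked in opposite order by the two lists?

8

Assign each item its position (1..6) in the first ordering, then rewrite the second ordering as that position sequence:
positions: Cal→1, Raj→2, Hana→3, Nia→4, Dee→5, Max→6
second ordering as positions: [5, 4, 1, 2, 6, 3]
Discordant pairs = inversions in this position sequence.
5: 4, 1, 2, 3 → 4
4: 1, 2, 3 → 3
1: 0
2: 0
6: 3 → 1
3: 0
Total: 4 + 3 + 0 + 0 + 1 + 0 = 8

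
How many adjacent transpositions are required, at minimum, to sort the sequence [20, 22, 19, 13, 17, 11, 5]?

Minimum adjacent swaps = number of inversions (each swap of adjacent out-of-order elements removes one inversion and no swap can remove more).
Count inversions — for each element, later elements that are smaller:
20: 19, 13, 17, 11, 5 → 5
22: 19, 13, 17, 11, 5 → 5
19: 13, 17, 11, 5 → 4
13: 11, 5 → 2
17: 11, 5 → 2
11: 5 → 1
5: none → 0
Total inversions: 5 + 5 + 4 + 2 + 2 + 1 + 0 = 19

19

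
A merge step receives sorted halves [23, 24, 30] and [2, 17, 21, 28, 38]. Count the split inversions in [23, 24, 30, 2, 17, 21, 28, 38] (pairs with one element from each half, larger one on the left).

10

For each element r of the right run, count left-run elements greater than r:
r = 2: 23, 24, 30 → 3
r = 17: 23, 24, 30 → 3
r = 21: 23, 24, 30 → 3
r = 28: 30 → 1
r = 38: none → 0
Cross-inversions: 3 + 3 + 3 + 1 + 0 = 10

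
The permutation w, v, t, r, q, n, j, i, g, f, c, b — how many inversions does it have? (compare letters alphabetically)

Count, for each position, how many later elements it exceeds:
w → v, t, r, q, n, j, i, g, f, c, b → 11
v → t, r, q, n, j, i, g, f, c, b → 10
t → r, q, n, j, i, g, f, c, b → 9
r → q, n, j, i, g, f, c, b → 8
q → n, j, i, g, f, c, b → 7
n → j, i, g, f, c, b → 6
j → i, g, f, c, b → 5
i → g, f, c, b → 4
g → f, c, b → 3
f → c, b → 2
c → b → 1
b → none → 0
Sum: 11 + 10 + 9 + 8 + 7 + 6 + 5 + 4 + 3 + 2 + 1 + 0 = 66

66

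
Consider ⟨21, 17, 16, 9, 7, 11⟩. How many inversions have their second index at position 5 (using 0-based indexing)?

The element at index 5 is 11.
Elements before it: 21, 17, 16, 9, 7
Those larger than 11: 21, 17, 16

3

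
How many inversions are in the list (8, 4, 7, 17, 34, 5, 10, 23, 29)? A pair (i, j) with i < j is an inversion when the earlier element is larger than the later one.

10

Sweep left to right; for each value list the smaller values that follow it:
8 → 4, 7, 5 → 3
4 → none → 0
7 → 5 → 1
17 → 5, 10 → 2
34 → 5, 10, 23, 29 → 4
5 → none → 0
10 → none → 0
23 → none → 0
29 → none → 0
Sum: 3 + 0 + 1 + 2 + 4 + 0 + 0 + 0 + 0 = 10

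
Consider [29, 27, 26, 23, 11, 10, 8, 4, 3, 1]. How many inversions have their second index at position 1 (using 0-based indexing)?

The element at index 1 is 27.
Elements before it: 29
Those larger than 27: 29

1 such element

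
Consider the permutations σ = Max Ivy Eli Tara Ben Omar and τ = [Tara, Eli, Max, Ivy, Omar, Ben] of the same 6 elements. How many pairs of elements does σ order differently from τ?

Assign each item its position (1..6) in the first ordering, then rewrite the second ordering as that position sequence:
positions: Max→1, Ivy→2, Eli→3, Tara→4, Ben→5, Omar→6
second ordering as positions: [4, 3, 1, 2, 6, 5]
Discordant pairs = inversions in this position sequence.
4: 3, 1, 2 → 3
3: 1, 2 → 2
1: 0
2: 0
6: 5 → 1
5: 0
Total: 3 + 2 + 0 + 0 + 1 + 0 = 6

6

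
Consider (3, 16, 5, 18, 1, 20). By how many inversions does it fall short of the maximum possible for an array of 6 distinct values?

10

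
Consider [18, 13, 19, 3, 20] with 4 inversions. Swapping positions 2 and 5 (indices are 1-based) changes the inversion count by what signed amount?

+3

Positions 2 and 5 hold 13 and 20; after swapping, the array is [18, 20, 19, 3, 13].
Sweep left to right; for each value list the smaller values that follow it:
18 → 3, 13 → 2
20 → 19, 3, 13 → 3
19 → 3, 13 → 2
3 → none → 0
13 → none → 0
Sum: 2 + 3 + 2 + 0 + 0 = 7
Change: 7 − 4 = +3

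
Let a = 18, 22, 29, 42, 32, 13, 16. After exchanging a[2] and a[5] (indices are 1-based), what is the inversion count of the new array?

14

Positions 2 and 5 hold 22 and 32; after swapping, the array is [18, 32, 29, 42, 22, 13, 16].
Sweep left to right; for each value list the smaller values that follow it:
18: 2
32: 4
29: 3
42: 3
22: 2
13: 0
16: 0
Sum: 2 + 4 + 3 + 3 + 2 + 0 + 0 = 14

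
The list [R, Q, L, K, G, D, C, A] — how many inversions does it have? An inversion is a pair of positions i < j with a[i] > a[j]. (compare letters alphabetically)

Element-by-element contributions:
R → Q, L, K, G, D, C, A → 7
Q → L, K, G, D, C, A → 6
L → K, G, D, C, A → 5
K → G, D, C, A → 4
G → D, C, A → 3
D → C, A → 2
C → A → 1
A → none → 0
Sum: 7 + 6 + 5 + 4 + 3 + 2 + 1 + 0 = 28

28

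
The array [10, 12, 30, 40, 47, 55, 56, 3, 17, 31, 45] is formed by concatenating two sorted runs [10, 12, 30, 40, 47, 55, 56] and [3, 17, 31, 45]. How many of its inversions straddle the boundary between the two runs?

For each element r of the right run, count left-run elements greater than r:
r = 3: 10, 12, 30, 40, 47, 55, 56 → 7
r = 17: 30, 40, 47, 55, 56 → 5
r = 31: 40, 47, 55, 56 → 4
r = 45: 47, 55, 56 → 3
Cross-inversions: 7 + 5 + 4 + 3 = 19

19 split inversions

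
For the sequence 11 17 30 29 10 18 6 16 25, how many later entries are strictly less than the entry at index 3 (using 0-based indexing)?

The element at index 3 is 29.
Elements after it: 10, 18, 6, 16, 25
Those smaller than 29: 10, 18, 6, 16, 25

5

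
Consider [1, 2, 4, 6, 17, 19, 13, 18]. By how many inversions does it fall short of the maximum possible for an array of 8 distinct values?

Maximum inversions for 8 distinct elements is C(8, 2) = 8·7/2 = 28.
Current inversions — for each element, count later smaller elements:
1: 0
2: 0
4: 0
6: 0
17: 1
19: 2
13: 0
18: 0
Current total: 0 + 0 + 0 + 0 + 1 + 2 + 0 + 0 = 3
Shortfall: 28 − 3 = 25

25 inversions short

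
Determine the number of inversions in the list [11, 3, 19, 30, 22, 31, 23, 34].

Element-by-element contributions:
11 → 3 → 1
3 → none → 0
19 → none → 0
30 → 22, 23 → 2
22 → none → 0
31 → 23 → 1
23 → none → 0
34 → none → 0
Sum: 1 + 0 + 0 + 2 + 0 + 1 + 0 + 0 = 4

4 inversions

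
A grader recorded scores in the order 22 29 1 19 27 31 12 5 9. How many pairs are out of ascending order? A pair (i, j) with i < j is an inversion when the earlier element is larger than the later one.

22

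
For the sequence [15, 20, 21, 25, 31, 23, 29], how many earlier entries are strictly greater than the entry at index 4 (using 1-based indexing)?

The element at index 4 is 25.
Elements before it: 15, 20, 21
None of them are larger than 25.

0 such elements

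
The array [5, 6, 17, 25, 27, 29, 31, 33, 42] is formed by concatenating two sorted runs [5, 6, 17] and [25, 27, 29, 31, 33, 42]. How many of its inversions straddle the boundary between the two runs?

Count, for every r in R, how many entries of L exceed r:
r = 25: none → 0
r = 27: none → 0
r = 29: none → 0
r = 31: none → 0
r = 33: none → 0
r = 42: none → 0
Cross-inversions: 0 + 0 + 0 + 0 + 0 + 0 = 0

There are 0 split inversions.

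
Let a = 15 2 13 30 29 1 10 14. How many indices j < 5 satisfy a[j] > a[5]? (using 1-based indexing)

1

The element at index 5 is 29.
Elements before it: 15, 2, 13, 30
Those larger than 29: 30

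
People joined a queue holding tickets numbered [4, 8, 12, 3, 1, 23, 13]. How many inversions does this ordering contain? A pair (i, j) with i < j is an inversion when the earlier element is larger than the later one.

Element-by-element contributions:
4: 2
8: 2
12: 2
3: 1
1: 0
23: 1
13: 0
Sum: 2 + 2 + 2 + 1 + 0 + 1 + 0 = 8

8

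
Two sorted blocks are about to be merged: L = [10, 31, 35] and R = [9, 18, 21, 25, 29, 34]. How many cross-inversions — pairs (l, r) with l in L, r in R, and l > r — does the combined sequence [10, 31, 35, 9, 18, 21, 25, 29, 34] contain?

Cross-inversions: 12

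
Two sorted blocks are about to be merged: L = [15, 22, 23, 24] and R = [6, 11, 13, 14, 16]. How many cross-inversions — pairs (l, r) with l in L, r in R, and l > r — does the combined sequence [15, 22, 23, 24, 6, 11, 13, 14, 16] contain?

There are 19 split inversions.

Take each right-half value and tally the left-half values above it:
r = 6: 15, 22, 23, 24 → 4
r = 11: 15, 22, 23, 24 → 4
r = 13: 15, 22, 23, 24 → 4
r = 14: 15, 22, 23, 24 → 4
r = 16: 22, 23, 24 → 3
Cross-inversions: 4 + 4 + 4 + 4 + 3 = 19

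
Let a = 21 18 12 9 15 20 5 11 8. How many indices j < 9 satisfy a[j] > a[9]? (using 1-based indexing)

7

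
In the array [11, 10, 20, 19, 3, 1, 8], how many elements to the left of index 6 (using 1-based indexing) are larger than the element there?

5

The element at index 6 is 1.
Elements before it: 11, 10, 20, 19, 3
Those larger than 1: 11, 10, 20, 19, 3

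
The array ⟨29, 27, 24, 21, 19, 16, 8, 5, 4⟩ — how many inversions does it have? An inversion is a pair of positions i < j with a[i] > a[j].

Out-of-order pairs: 36

Count, for each position, how many later elements it exceeds:
29 → 27, 24, 21, 19, 16, 8, 5, 4 → 8
27 → 24, 21, 19, 16, 8, 5, 4 → 7
24 → 21, 19, 16, 8, 5, 4 → 6
21 → 19, 16, 8, 5, 4 → 5
19 → 16, 8, 5, 4 → 4
16 → 8, 5, 4 → 3
8 → 5, 4 → 2
5 → 4 → 1
4 → none → 0
Sum: 8 + 7 + 6 + 5 + 4 + 3 + 2 + 1 + 0 = 36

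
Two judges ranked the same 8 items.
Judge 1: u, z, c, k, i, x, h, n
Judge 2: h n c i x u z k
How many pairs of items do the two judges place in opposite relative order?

20

Assign each item its position (1..8) in the first ordering, then rewrite the second ordering as that position sequence:
positions: u→1, z→2, c→3, k→4, i→5, x→6, h→7, n→8
second ordering as positions: [7, 8, 3, 5, 6, 1, 2, 4]
Discordant pairs = inversions in this position sequence.
7: 3, 5, 6, 1, 2, 4 → 6
8: 3, 5, 6, 1, 2, 4 → 6
3: 1, 2 → 2
5: 1, 2, 4 → 3
6: 1, 2, 4 → 3
1: 0
2: 0
4: 0
Total: 6 + 6 + 2 + 3 + 3 + 0 + 0 + 0 = 20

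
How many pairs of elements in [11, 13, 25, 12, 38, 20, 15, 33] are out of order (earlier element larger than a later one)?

8

Count, for each position, how many later elements it exceeds:
11: 0
13: 1
25: 3
12: 0
38: 3
20: 1
15: 0
33: 0
Sum: 0 + 1 + 3 + 0 + 3 + 1 + 0 + 0 = 8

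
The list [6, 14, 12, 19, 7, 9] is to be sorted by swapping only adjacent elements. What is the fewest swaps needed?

There are 7 adjacent swaps.

Minimum adjacent swaps = number of inversions (each swap of adjacent out-of-order elements removes one inversion and no swap can remove more).
Count inversions — for each element, later elements that are smaller:
6: none → 0
14: 12, 7, 9 → 3
12: 7, 9 → 2
19: 7, 9 → 2
7: none → 0
9: none → 0
Total inversions: 0 + 3 + 2 + 2 + 0 + 0 = 7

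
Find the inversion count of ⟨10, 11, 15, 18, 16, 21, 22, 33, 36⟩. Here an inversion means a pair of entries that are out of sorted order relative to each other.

Count, for each position, how many later elements it exceeds:
10 → none → 0
11 → none → 0
15 → none → 0
18 → 16 → 1
16 → none → 0
21 → none → 0
22 → none → 0
33 → none → 0
36 → none → 0
Sum: 0 + 0 + 0 + 1 + 0 + 0 + 0 + 0 + 0 = 1

1 inversion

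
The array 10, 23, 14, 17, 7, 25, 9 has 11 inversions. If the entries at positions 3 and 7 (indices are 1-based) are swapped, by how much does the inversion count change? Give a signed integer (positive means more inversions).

Positions 3 and 7 hold 14 and 9; after swapping, the array is [10, 23, 9, 17, 7, 25, 14].
Element-by-element contributions:
10 → 9, 7 → 2
23 → 9, 17, 7, 14 → 4
9 → 7 → 1
17 → 7, 14 → 2
7 → none → 0
25 → 14 → 1
14 → none → 0
Sum: 2 + 4 + 1 + 2 + 0 + 1 + 0 = 10
Change: 10 − 11 = -1

-1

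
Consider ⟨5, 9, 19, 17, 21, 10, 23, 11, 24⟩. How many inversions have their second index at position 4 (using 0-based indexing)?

The element at index 4 is 21.
Elements before it: 5, 9, 19, 17
None of them are larger than 21.

0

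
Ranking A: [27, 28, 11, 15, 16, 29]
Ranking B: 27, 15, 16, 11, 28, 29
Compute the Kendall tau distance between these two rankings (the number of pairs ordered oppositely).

Assign each item its position (1..6) in the first ordering, then rewrite the second ordering as that position sequence:
positions: 27→1, 28→2, 11→3, 15→4, 16→5, 29→6
second ordering as positions: [1, 4, 5, 3, 2, 6]
Discordant pairs = inversions in this position sequence.
1: 0
4: 3, 2 → 2
5: 3, 2 → 2
3: 2 → 1
2: 0
6: 0
Total: 0 + 2 + 2 + 1 + 0 + 0 = 5

Discordant pairs: 5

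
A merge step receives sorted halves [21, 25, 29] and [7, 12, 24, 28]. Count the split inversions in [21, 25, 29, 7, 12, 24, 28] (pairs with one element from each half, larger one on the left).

9

Take each right-half value and tally the left-half values above it:
r = 7: 21, 25, 29 → 3
r = 12: 21, 25, 29 → 3
r = 24: 25, 29 → 2
r = 28: 29 → 1
Cross-inversions: 3 + 3 + 2 + 1 = 9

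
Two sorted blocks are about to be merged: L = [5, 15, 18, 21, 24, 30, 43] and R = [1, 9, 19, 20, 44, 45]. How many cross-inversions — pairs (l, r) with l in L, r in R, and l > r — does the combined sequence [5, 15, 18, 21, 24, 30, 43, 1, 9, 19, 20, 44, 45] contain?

Take each right-half value and tally the left-half values above it:
r = 1: 5, 15, 18, 21, 24, 30, 43 → 7
r = 9: 15, 18, 21, 24, 30, 43 → 6
r = 19: 21, 24, 30, 43 → 4
r = 20: 21, 24, 30, 43 → 4
r = 44: none → 0
r = 45: none → 0
Cross-inversions: 7 + 6 + 4 + 4 + 0 + 0 = 21

Split inversions: 21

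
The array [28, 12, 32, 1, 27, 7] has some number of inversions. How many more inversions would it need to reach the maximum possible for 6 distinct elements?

Maximum inversions for 6 distinct elements is C(6, 2) = 6·5/2 = 15.
Current inversions — for each element, count later smaller elements:
28: 4
12: 2
32: 3
1: 0
27: 1
7: 0
Current total: 4 + 2 + 3 + 0 + 1 + 0 = 10
Shortfall: 15 − 10 = 5

5 inversions short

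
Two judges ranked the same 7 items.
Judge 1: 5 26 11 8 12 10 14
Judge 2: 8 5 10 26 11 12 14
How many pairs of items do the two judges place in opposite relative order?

Assign each item its position (1..7) in the first ordering, then rewrite the second ordering as that position sequence:
positions: 5→1, 26→2, 11→3, 8→4, 12→5, 10→6, 14→7
second ordering as positions: [4, 1, 6, 2, 3, 5, 7]
Discordant pairs = inversions in this position sequence.
4: 1, 2, 3 → 3
1: 0
6: 2, 3, 5 → 3
2: 0
3: 0
5: 0
7: 0
Total: 3 + 0 + 3 + 0 + 0 + 0 + 0 = 6

6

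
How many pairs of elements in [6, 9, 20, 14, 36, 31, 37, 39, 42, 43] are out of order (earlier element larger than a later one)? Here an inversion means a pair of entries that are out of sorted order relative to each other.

2

Sweep left to right; for each value list the smaller values that follow it:
6: 0
9: 0
20: 1
14: 0
36: 1
31: 0
37: 0
39: 0
42: 0
43: 0
Sum: 0 + 0 + 1 + 0 + 1 + 0 + 0 + 0 + 0 + 0 = 2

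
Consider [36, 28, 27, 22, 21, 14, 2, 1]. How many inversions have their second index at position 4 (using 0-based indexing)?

4 such elements

The element at index 4 is 21.
Elements before it: 36, 28, 27, 22
Those larger than 21: 36, 28, 27, 22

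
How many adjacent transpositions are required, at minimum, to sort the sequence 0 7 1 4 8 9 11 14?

2 swaps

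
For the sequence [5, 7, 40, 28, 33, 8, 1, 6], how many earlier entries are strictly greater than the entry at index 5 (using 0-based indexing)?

3 such elements

The element at index 5 is 8.
Elements before it: 5, 7, 40, 28, 33
Those larger than 8: 40, 28, 33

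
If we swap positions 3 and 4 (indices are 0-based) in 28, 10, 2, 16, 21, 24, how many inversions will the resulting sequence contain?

There are 7 inversions.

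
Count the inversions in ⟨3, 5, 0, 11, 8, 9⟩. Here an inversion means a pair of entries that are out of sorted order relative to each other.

Out-of-order pairs: 4

Out-of-order index pairs (0-indexed):
(0,2): 3 > 0
(1,2): 5 > 0
(3,4): 11 > 8
(3,5): 11 > 9
That's 4 pairs.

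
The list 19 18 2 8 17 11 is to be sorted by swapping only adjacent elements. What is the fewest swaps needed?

There are 10 swaps.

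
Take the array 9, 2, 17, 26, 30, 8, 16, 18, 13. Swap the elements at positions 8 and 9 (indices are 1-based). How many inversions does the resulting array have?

Positions 8 and 9 hold 18 and 13; after swapping, the array is [9, 2, 17, 26, 30, 8, 16, 13, 18].
Sweep left to right; for each value list the smaller values that follow it:
9: 2
2: 0
17: 3
26: 4
30: 4
8: 0
16: 1
13: 0
18: 0
Sum: 2 + 0 + 3 + 4 + 4 + 0 + 1 + 0 + 0 = 14

14 inversions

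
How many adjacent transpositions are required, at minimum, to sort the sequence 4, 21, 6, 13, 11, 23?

4

Minimum adjacent swaps = number of inversions (each swap of adjacent out-of-order elements removes one inversion and no swap can remove more).
Count inversions — for each element, later elements that are smaller:
4: none → 0
21: 6, 13, 11 → 3
6: none → 0
13: 11 → 1
11: none → 0
23: none → 0
Total inversions: 0 + 3 + 0 + 1 + 0 + 0 = 4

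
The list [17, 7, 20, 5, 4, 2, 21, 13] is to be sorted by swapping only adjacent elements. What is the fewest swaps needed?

16

Each adjacent swap fixes exactly one inversion, so the minimum swap count equals the number of inversions.
Count inversions — for each element, later elements that are smaller:
17: 7, 5, 4, 2, 13 → 5
7: 5, 4, 2 → 3
20: 5, 4, 2, 13 → 4
5: 4, 2 → 2
4: 2 → 1
2: none → 0
21: 13 → 1
13: none → 0
Total inversions: 5 + 3 + 4 + 2 + 1 + 0 + 1 + 0 = 16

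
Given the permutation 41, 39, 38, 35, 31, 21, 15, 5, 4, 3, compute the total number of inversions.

45

Sweep left to right; for each value list the smaller values that follow it:
41: 9
39: 8
38: 7
35: 6
31: 5
21: 4
15: 3
5: 2
4: 1
3: 0
Sum: 9 + 8 + 7 + 6 + 5 + 4 + 3 + 2 + 1 + 0 = 45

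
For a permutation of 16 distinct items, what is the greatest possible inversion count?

120 inversions

The maximum occurs when the array is in strictly decreasing order: every one of the C(16, 2) pairs is inverted.
C(16, 2) = 16·15/2 = 120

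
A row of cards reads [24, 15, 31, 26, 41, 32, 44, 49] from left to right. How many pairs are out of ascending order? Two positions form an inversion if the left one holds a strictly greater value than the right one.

Element-by-element contributions:
24 → 15 → 1
15 → none → 0
31 → 26 → 1
26 → none → 0
41 → 32 → 1
32 → none → 0
44 → none → 0
49 → none → 0
Sum: 1 + 0 + 1 + 0 + 1 + 0 + 0 + 0 = 3

3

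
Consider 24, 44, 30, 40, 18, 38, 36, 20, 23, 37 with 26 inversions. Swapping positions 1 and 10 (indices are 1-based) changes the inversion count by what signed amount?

Positions 1 and 10 hold 24 and 37; after swapping, the array is [37, 44, 30, 40, 18, 38, 36, 20, 23, 24].
Count, for each position, how many later elements it exceeds:
37: 6
44: 8
30: 4
40: 6
18: 0
38: 4
36: 3
20: 0
23: 0
24: 0
Sum: 6 + 8 + 4 + 6 + 0 + 4 + 3 + 0 + 0 + 0 = 31
Change: 31 − 26 = +5

+5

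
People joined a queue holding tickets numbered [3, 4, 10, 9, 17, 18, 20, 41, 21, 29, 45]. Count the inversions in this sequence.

3

Sweep left to right; for each value list the smaller values that follow it:
3: 0
4: 0
10: 1
9: 0
17: 0
18: 0
20: 0
41: 2
21: 0
29: 0
45: 0
Sum: 0 + 0 + 1 + 0 + 0 + 0 + 0 + 2 + 0 + 0 + 0 = 3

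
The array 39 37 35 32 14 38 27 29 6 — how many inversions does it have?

For each element, count later entries that are smaller:
39 → 37, 35, 32, 14, 38, 27, 29, 6 → 8
37 → 35, 32, 14, 27, 29, 6 → 6
35 → 32, 14, 27, 29, 6 → 5
32 → 14, 27, 29, 6 → 4
14 → 6 → 1
38 → 27, 29, 6 → 3
27 → 6 → 1
29 → 6 → 1
6 → none → 0
Sum: 8 + 6 + 5 + 4 + 1 + 3 + 1 + 1 + 0 = 29

29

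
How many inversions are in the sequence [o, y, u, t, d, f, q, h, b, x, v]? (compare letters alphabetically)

Sweep left to right; for each value list the smaller values that follow it:
o: 4
y: 9
u: 6
t: 5
d: 1
f: 1
q: 2
h: 1
b: 0
x: 1
v: 0
Sum: 4 + 9 + 6 + 5 + 1 + 1 + 2 + 1 + 0 + 1 + 0 = 30

30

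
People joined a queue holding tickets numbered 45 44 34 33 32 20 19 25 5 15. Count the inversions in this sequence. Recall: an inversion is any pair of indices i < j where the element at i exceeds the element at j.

Out-of-order pairs: 42

Sweep left to right; for each value list the smaller values that follow it:
45: 9
44: 8
34: 7
33: 6
32: 5
20: 3
19: 2
25: 2
5: 0
15: 0
Sum: 9 + 8 + 7 + 6 + 5 + 3 + 2 + 2 + 0 + 0 = 42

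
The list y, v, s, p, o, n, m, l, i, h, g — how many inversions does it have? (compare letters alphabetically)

55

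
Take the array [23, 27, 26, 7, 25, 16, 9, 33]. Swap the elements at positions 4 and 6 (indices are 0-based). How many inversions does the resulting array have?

Positions 4 and 6 hold 25 and 9; after swapping, the array is [23, 27, 26, 7, 9, 16, 25, 33].
Count, for each position, how many later elements it exceeds:
23 → 7, 9, 16 → 3
27 → 26, 7, 9, 16, 25 → 5
26 → 7, 9, 16, 25 → 4
7 → none → 0
9 → none → 0
16 → none → 0
25 → none → 0
33 → none → 0
Sum: 3 + 5 + 4 + 0 + 0 + 0 + 0 + 0 = 12

12 inversions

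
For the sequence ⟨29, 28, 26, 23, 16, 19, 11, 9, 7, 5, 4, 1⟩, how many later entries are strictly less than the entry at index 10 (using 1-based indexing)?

The element at index 10 is 5.
Elements after it: 4, 1
Those smaller than 5: 4, 1

2 such elements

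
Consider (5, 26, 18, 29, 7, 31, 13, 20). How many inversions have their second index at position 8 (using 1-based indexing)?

The element at index 8 is 20.
Elements before it: 5, 26, 18, 29, 7, 31, 13
Those larger than 20: 26, 29, 31

3 such elements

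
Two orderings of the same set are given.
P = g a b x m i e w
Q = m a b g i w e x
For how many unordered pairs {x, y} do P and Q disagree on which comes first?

Assign each item its position (1..8) in the first ordering, then rewrite the second ordering as that position sequence:
positions: g→1, a→2, b→3, x→4, m→5, i→6, e→7, w→8
second ordering as positions: [5, 2, 3, 1, 6, 8, 7, 4]
Discordant pairs = inversions in this position sequence.
5: 2, 3, 1, 4 → 4
2: 1 → 1
3: 1 → 1
1: 0
6: 4 → 1
8: 7, 4 → 2
7: 4 → 1
4: 0
Total: 4 + 1 + 1 + 0 + 1 + 2 + 1 + 0 = 10

10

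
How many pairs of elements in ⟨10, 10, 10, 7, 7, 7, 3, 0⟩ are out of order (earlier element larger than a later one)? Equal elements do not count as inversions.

22

Count, for each position, how many later elements it exceeds:
10 → 7, 7, 7, 3, 0 → 5
10 → 7, 7, 7, 3, 0 → 5
10 → 7, 7, 7, 3, 0 → 5
7 → 3, 0 → 2
7 → 3, 0 → 2
7 → 3, 0 → 2
3 → 0 → 1
0 → none → 0
Sum: 5 + 5 + 5 + 2 + 2 + 2 + 1 + 0 = 22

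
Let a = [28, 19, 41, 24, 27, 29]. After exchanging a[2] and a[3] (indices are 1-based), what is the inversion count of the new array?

Positions 2 and 3 hold 19 and 41; after swapping, the array is [28, 41, 19, 24, 27, 29].
Count, for each position, how many later elements it exceeds:
28 → 19, 24, 27 → 3
41 → 19, 24, 27, 29 → 4
19 → none → 0
24 → none → 0
27 → none → 0
29 → none → 0
Sum: 3 + 4 + 0 + 0 + 0 + 0 = 7

7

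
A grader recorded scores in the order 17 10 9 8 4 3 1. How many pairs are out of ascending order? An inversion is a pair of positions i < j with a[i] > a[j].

21

For each element, count later entries that are smaller:
17: 6
10: 5
9: 4
8: 3
4: 2
3: 1
1: 0
Sum: 6 + 5 + 4 + 3 + 2 + 1 + 0 = 21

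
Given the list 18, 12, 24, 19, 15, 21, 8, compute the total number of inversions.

12 inversions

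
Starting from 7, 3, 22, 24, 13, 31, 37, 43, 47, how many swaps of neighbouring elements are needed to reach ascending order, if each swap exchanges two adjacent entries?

There are 3 adjacent swaps.

Each adjacent swap fixes exactly one inversion, so the minimum swap count equals the number of inversions.
Count inversions — for each element, later elements that are smaller:
7: 3 → 1
3: none → 0
22: 13 → 1
24: 13 → 1
13: none → 0
31: none → 0
37: none → 0
43: none → 0
47: none → 0
Total inversions: 1 + 0 + 1 + 1 + 0 + 0 + 0 + 0 + 0 = 3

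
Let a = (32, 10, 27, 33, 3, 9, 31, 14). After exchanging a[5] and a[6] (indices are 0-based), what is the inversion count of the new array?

Positions 5 and 6 hold 9 and 31; after swapping, the array is [32, 10, 27, 33, 3, 31, 9, 14].
Element-by-element contributions:
32: 6
10: 2
27: 3
33: 4
3: 0
31: 2
9: 0
14: 0
Sum: 6 + 2 + 3 + 4 + 0 + 2 + 0 + 0 = 17

17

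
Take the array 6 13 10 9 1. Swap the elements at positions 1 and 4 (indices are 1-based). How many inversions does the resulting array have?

8

Positions 1 and 4 hold 6 and 9; after swapping, the array is [9, 13, 10, 6, 1].
For each element, count later entries that are smaller:
9: 2
13: 3
10: 2
6: 1
1: 0
Sum: 2 + 3 + 2 + 1 + 0 = 8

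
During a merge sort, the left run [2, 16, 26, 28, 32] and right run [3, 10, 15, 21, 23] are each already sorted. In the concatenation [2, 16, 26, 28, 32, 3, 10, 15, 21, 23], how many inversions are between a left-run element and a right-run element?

There are 18 cross-inversions.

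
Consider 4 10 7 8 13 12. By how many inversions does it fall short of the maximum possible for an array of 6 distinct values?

12

Maximum inversions for 6 distinct elements is C(6, 2) = 6·5/2 = 15.
Current inversions — for each element, count later smaller elements:
4: 0
10: 2
7: 0
8: 0
13: 1
12: 0
Current total: 0 + 2 + 0 + 0 + 1 + 0 = 3
Shortfall: 15 − 3 = 12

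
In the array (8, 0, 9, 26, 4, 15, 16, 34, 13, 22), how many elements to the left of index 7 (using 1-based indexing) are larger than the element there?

The element at index 7 is 16.
Elements before it: 8, 0, 9, 26, 4, 15
Those larger than 16: 26

1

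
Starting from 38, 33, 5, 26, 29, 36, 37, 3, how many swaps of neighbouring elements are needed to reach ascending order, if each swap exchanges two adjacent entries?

Each adjacent swap fixes exactly one inversion, so the minimum swap count equals the number of inversions.
Count inversions — for each element, later elements that are smaller:
38: 33, 5, 26, 29, 36, 37, 3 → 7
33: 5, 26, 29, 3 → 4
5: 3 → 1
26: 3 → 1
29: 3 → 1
36: 3 → 1
37: 3 → 1
3: none → 0
Total inversions: 7 + 4 + 1 + 1 + 1 + 1 + 1 + 0 = 16

16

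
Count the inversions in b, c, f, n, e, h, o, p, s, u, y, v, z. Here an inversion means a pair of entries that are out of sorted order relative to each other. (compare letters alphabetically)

4 inversions

Element-by-element contributions:
b → none → 0
c → none → 0
f → e → 1
n → e, h → 2
e → none → 0
h → none → 0
o → none → 0
p → none → 0
s → none → 0
u → none → 0
y → v → 1
v → none → 0
z → none → 0
Sum: 0 + 0 + 1 + 2 + 0 + 0 + 0 + 0 + 0 + 0 + 1 + 0 + 0 = 4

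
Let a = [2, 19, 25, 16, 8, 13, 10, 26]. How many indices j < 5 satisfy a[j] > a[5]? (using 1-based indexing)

3

The element at index 5 is 8.
Elements before it: 2, 19, 25, 16
Those larger than 8: 19, 25, 16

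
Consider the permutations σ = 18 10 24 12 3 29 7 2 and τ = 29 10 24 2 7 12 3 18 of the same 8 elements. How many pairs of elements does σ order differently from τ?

Assign each item its position (1..8) in the first ordering, then rewrite the second ordering as that position sequence:
positions: 18→1, 10→2, 24→3, 12→4, 3→5, 29→6, 7→7, 2→8
second ordering as positions: [6, 2, 3, 8, 7, 4, 5, 1]
Discordant pairs = inversions in this position sequence.
6: 2, 3, 4, 5, 1 → 5
2: 1 → 1
3: 1 → 1
8: 7, 4, 5, 1 → 4
7: 4, 5, 1 → 3
4: 1 → 1
5: 1 → 1
1: 0
Total: 5 + 1 + 1 + 4 + 3 + 1 + 1 + 0 = 16

16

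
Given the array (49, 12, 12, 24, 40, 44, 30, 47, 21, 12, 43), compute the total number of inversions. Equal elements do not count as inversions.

25 out-of-order pairs

Element-by-element contributions:
49 → 12, 12, 24, 40, 44, 30, 47, 21, 12, 43 → 10
12 → none → 0
12 → none → 0
24 → 21, 12 → 2
40 → 30, 21, 12 → 3
44 → 30, 21, 12, 43 → 4
30 → 21, 12 → 2
47 → 21, 12, 43 → 3
21 → 12 → 1
12 → none → 0
43 → none → 0
Sum: 10 + 0 + 0 + 2 + 3 + 4 + 2 + 3 + 1 + 0 + 0 = 25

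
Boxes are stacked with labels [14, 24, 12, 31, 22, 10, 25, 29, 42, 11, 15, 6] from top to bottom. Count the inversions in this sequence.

36

Count, for each position, how many later elements it exceeds:
14 → 12, 10, 11, 6 → 4
24 → 12, 22, 10, 11, 15, 6 → 6
12 → 10, 11, 6 → 3
31 → 22, 10, 25, 29, 11, 15, 6 → 7
22 → 10, 11, 15, 6 → 4
10 → 6 → 1
25 → 11, 15, 6 → 3
29 → 11, 15, 6 → 3
42 → 11, 15, 6 → 3
11 → 6 → 1
15 → 6 → 1
6 → none → 0
Sum: 4 + 6 + 3 + 7 + 4 + 1 + 3 + 3 + 3 + 1 + 1 + 0 = 36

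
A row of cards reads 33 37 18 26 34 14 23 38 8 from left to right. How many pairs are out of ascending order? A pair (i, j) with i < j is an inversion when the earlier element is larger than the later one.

Count, for each position, how many later elements it exceeds:
33 → 18, 26, 14, 23, 8 → 5
37 → 18, 26, 34, 14, 23, 8 → 6
18 → 14, 8 → 2
26 → 14, 23, 8 → 3
34 → 14, 23, 8 → 3
14 → 8 → 1
23 → 8 → 1
38 → 8 → 1
8 → none → 0
Sum: 5 + 6 + 2 + 3 + 3 + 1 + 1 + 1 + 0 = 22

22 inversions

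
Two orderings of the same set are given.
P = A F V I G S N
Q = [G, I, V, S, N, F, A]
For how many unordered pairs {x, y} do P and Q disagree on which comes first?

14 disagreeing pairs

Assign each item its position (1..7) in the first ordering, then rewrite the second ordering as that position sequence:
positions: A→1, F→2, V→3, I→4, G→5, S→6, N→7
second ordering as positions: [5, 4, 3, 6, 7, 2, 1]
Discordant pairs = inversions in this position sequence.
5: 4, 3, 2, 1 → 4
4: 3, 2, 1 → 3
3: 2, 1 → 2
6: 2, 1 → 2
7: 2, 1 → 2
2: 1 → 1
1: 0
Total: 4 + 3 + 2 + 2 + 2 + 1 + 0 = 14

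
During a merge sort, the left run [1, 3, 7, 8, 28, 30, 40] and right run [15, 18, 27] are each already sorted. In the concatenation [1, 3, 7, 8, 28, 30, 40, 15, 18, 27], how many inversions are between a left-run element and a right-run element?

9

Count, for every r in R, how many entries of L exceed r:
r = 15: 28, 30, 40 → 3
r = 18: 28, 30, 40 → 3
r = 27: 28, 30, 40 → 3
Cross-inversions: 3 + 3 + 3 = 9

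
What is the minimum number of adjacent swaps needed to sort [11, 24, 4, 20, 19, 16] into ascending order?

8 swaps

Each adjacent swap fixes exactly one inversion, so the minimum swap count equals the number of inversions.
Count inversions — for each element, later elements that are smaller:
11: 4 → 1
24: 4, 20, 19, 16 → 4
4: none → 0
20: 19, 16 → 2
19: 16 → 1
16: none → 0
Total inversions: 1 + 4 + 0 + 2 + 1 + 0 = 8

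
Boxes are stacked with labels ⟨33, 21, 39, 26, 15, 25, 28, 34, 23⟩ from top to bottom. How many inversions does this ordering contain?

19 inversions

Sweep left to right; for each value list the smaller values that follow it:
33 → 21, 26, 15, 25, 28, 23 → 6
21 → 15 → 1
39 → 26, 15, 25, 28, 34, 23 → 6
26 → 15, 25, 23 → 3
15 → none → 0
25 → 23 → 1
28 → 23 → 1
34 → 23 → 1
23 → none → 0
Sum: 6 + 1 + 6 + 3 + 0 + 1 + 1 + 1 + 0 = 19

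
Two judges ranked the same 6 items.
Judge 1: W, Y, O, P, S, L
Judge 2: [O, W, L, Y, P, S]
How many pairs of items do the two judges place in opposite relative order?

There are 5 discordant pairs.

Assign each item its position (1..6) in the first ordering, then rewrite the second ordering as that position sequence:
positions: W→1, Y→2, O→3, P→4, S→5, L→6
second ordering as positions: [3, 1, 6, 2, 4, 5]
Discordant pairs = inversions in this position sequence.
3: 1, 2 → 2
1: 0
6: 2, 4, 5 → 3
2: 0
4: 0
5: 0
Total: 2 + 0 + 3 + 0 + 0 + 0 = 5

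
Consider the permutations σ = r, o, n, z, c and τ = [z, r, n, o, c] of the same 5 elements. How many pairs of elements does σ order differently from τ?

Assign each item its position (1..5) in the first ordering, then rewrite the second ordering as that position sequence:
positions: r→1, o→2, n→3, z→4, c→5
second ordering as positions: [4, 1, 3, 2, 5]
Discordant pairs = inversions in this position sequence.
4: 1, 3, 2 → 3
1: 0
3: 2 → 1
2: 0
5: 0
Total: 3 + 0 + 1 + 0 + 0 = 4

4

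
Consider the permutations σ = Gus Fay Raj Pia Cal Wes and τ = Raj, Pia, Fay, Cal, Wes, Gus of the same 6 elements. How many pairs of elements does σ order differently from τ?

7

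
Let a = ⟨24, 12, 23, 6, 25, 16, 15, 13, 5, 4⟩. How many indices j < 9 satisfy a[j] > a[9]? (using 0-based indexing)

The element at index 9 is 4.
Elements before it: 24, 12, 23, 6, 25, 16, 15, 13, 5
Those larger than 4: 24, 12, 23, 6, 25, 16, 15, 13, 5

9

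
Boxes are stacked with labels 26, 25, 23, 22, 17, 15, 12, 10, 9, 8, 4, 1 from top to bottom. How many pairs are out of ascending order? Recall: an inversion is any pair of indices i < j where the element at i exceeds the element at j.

66 inversions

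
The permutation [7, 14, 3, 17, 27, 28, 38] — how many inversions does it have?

Inversions: 2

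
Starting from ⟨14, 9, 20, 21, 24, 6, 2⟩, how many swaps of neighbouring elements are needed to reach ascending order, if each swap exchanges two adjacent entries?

There are 12 swaps.

Each adjacent swap fixes exactly one inversion, so the minimum swap count equals the number of inversions.
Count inversions — for each element, later elements that are smaller:
14: 9, 6, 2 → 3
9: 6, 2 → 2
20: 6, 2 → 2
21: 6, 2 → 2
24: 6, 2 → 2
6: 2 → 1
2: none → 0
Total inversions: 3 + 2 + 2 + 2 + 2 + 1 + 0 = 12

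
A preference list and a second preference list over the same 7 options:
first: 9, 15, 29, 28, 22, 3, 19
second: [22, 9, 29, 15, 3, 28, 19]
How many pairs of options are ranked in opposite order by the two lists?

Pairs: 6

Assign each item its position (1..7) in the first ordering, then rewrite the second ordering as that position sequence:
positions: 9→1, 15→2, 29→3, 28→4, 22→5, 3→6, 19→7
second ordering as positions: [5, 1, 3, 2, 6, 4, 7]
Discordant pairs = inversions in this position sequence.
5: 1, 3, 2, 4 → 4
1: 0
3: 2 → 1
2: 0
6: 4 → 1
4: 0
7: 0
Total: 4 + 0 + 1 + 0 + 1 + 0 + 0 = 6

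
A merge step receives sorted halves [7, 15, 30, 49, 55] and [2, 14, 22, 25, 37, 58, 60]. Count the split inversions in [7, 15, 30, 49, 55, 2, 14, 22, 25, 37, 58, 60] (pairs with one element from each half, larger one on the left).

For each element r of the right run, count left-run elements greater than r:
r = 2: 7, 15, 30, 49, 55 → 5
r = 14: 15, 30, 49, 55 → 4
r = 22: 30, 49, 55 → 3
r = 25: 30, 49, 55 → 3
r = 37: 49, 55 → 2
r = 58: none → 0
r = 60: none → 0
Cross-inversions: 5 + 4 + 3 + 3 + 2 + 0 + 0 = 17

There are 17 cross-inversions.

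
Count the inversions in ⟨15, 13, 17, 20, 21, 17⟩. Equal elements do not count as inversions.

3

Element-by-element contributions:
15: 1
13: 0
17: 0
20: 1
21: 1
17: 0
Sum: 1 + 0 + 0 + 1 + 1 + 0 = 3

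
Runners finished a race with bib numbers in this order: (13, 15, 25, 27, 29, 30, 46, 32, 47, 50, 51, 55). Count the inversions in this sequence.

1

For each element, count later entries that are smaller:
13 → none → 0
15 → none → 0
25 → none → 0
27 → none → 0
29 → none → 0
30 → none → 0
46 → 32 → 1
32 → none → 0
47 → none → 0
50 → none → 0
51 → none → 0
55 → none → 0
Sum: 0 + 0 + 0 + 0 + 0 + 0 + 1 + 0 + 0 + 0 + 0 + 0 = 1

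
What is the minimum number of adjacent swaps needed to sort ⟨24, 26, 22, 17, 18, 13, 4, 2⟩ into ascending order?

The minimum number of adjacent swaps to sort an array equals its inversion count, since every such swap removes exactly one inversion.
Count inversions — for each element, later elements that are smaller:
24: 22, 17, 18, 13, 4, 2 → 6
26: 22, 17, 18, 13, 4, 2 → 6
22: 17, 18, 13, 4, 2 → 5
17: 13, 4, 2 → 3
18: 13, 4, 2 → 3
13: 4, 2 → 2
4: 2 → 1
2: none → 0
Total inversions: 6 + 6 + 5 + 3 + 3 + 2 + 1 + 0 = 26

26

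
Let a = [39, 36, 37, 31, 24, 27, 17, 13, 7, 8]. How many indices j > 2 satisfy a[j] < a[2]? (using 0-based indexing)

The element at index 2 is 37.
Elements after it: 31, 24, 27, 17, 13, 7, 8
Those smaller than 37: 31, 24, 27, 17, 13, 7, 8

7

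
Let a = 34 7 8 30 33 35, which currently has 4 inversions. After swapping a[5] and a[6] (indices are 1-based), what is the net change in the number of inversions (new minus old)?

+1

Positions 5 and 6 hold 33 and 35; after swapping, the array is [34, 7, 8, 30, 35, 33].
Count, for each position, how many later elements it exceeds:
34 → 7, 8, 30, 33 → 4
7 → none → 0
8 → none → 0
30 → none → 0
35 → 33 → 1
33 → none → 0
Sum: 4 + 0 + 0 + 0 + 1 + 0 = 5
Change: 5 − 4 = +1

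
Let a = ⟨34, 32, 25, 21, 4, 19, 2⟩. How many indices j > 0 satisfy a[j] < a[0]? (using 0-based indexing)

6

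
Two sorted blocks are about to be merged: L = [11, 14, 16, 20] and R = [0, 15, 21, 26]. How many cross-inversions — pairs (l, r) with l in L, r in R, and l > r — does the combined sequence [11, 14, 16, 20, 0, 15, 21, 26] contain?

6 cross-inversions

Take each right-half value and tally the left-half values above it:
r = 0: 11, 14, 16, 20 → 4
r = 15: 16, 20 → 2
r = 21: none → 0
r = 26: none → 0
Cross-inversions: 4 + 2 + 0 + 0 = 6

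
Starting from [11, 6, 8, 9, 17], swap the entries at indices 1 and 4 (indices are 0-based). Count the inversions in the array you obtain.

8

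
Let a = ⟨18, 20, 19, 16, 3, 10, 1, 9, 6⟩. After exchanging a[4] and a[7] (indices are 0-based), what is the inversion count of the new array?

30

Positions 4 and 7 hold 3 and 9; after swapping, the array is [18, 20, 19, 16, 9, 10, 1, 3, 6].
For each element, count later entries that are smaller:
18: 6
20: 7
19: 6
16: 5
9: 3
10: 3
1: 0
3: 0
6: 0
Sum: 6 + 7 + 6 + 5 + 3 + 3 + 0 + 0 + 0 = 30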